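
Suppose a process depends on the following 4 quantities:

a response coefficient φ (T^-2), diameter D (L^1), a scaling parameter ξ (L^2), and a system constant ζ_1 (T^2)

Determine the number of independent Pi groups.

There are 4 variables and 2 base dimensions (L, T).
The dimension matrix has rank 2.
Independent dimensionless groups: 4 − 2 = 2.

2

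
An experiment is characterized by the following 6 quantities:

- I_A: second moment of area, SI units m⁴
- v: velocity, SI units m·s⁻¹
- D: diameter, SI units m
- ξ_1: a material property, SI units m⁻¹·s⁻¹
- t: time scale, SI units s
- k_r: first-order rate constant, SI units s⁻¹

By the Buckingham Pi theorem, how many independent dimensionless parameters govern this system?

4

There are 6 variables and 2 base dimensions (L, T).
The dimension matrix has rank 2.
Independent dimensionless groups: 6 − 2 = 4.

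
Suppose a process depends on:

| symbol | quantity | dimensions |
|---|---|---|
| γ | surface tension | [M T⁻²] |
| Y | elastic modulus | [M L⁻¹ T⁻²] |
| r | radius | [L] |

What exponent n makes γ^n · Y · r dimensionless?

-1

Balance the M exponent: (1)·n from γ, plus (1) + (0) = 1 from the rest, must sum to zero.
n + 1 = 0, so n = -1.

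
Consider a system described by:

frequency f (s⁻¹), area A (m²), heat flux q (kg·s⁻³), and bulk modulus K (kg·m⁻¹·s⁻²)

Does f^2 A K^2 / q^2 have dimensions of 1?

yes

Sum the exponent of each base dimension across the product:
  M: 2·[f]_M + [A]_M − 2·[q]_M + 2·[K]_M = 2·(0) + (0) − 2·(1) + 2·(1) = 0
  L: 2·[f]_L + [A]_L − 2·[q]_L + 2·[K]_L = 2·(0) + (2) − 2·(0) + 2·(-1) = 0
  T: 2·[f]_T + [A]_T − 2·[q]_T + 2·[K]_T = 2·(-1) + (0) − 2·(-3) + 2·(-2) = 0
All base exponents vanish — dimensionless.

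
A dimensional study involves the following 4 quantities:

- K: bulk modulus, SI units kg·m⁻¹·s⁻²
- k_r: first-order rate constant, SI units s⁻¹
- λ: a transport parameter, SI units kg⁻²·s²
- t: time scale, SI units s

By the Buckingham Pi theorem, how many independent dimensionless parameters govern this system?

1

There are 4 variables and 3 base dimensions (M, L, T).
The dimension matrix has rank 3.
Independent dimensionless groups: 4 − 3 = 1.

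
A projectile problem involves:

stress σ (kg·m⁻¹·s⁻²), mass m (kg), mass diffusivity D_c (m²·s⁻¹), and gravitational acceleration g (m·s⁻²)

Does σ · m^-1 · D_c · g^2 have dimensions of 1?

Sum the exponent of each base dimension across the product:
  M: [σ]_M − [m]_M + [D_c]_M + 2·[g]_M = (1) − (1) + (0) + 2·(0) = 0
  L: [σ]_L − [m]_L + [D_c]_L + 2·[g]_L = (-1) − (0) + (2) + 2·(1) = 3
  T: [σ]_T − [m]_T + [D_c]_T + 2·[g]_T = (-2) − (0) + (-1) + 2·(-2) = -7
Net dimensions [L³ T⁻⁷] ≠ [1] — not dimensionless.

no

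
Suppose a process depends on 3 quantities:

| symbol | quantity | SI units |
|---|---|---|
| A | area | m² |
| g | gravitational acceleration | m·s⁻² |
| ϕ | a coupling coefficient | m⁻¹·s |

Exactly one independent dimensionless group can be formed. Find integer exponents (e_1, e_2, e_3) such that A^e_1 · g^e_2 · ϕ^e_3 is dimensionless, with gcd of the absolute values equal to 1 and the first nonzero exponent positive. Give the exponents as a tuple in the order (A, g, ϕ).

(1, 2, 4)

L: e_1·(2) + e_2·(1) + e_3·(-1) = 0
T: e_1·(0) + e_2·(-2) + e_3·(1) = 0
Solving this homogeneous linear system for the smallest-integer solution (first nonzero entry positive) gives (1, 2, 4).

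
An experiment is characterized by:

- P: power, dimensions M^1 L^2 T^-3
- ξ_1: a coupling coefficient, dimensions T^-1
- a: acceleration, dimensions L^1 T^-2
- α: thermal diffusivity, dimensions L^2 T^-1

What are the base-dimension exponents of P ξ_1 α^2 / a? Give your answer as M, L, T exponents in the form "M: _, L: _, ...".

M: 1, L: 5, T: -4

Collect each base-dimension exponent across the product:
  M: (1) + (0) − (0) + 2·(0) = 1
  L: (2) + (0) − (1) + 2·(2) = 5
  T: (-3) + (-1) − (-2) + 2·(-1) = -4
So the dimensions are [M L⁵ T⁻⁴].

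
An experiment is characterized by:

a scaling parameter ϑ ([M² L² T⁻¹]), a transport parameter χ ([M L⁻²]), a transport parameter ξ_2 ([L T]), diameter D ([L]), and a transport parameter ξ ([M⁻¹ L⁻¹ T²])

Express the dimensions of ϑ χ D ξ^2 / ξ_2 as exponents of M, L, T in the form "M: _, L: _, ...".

M: 1, L: -2, T: 2

Collect each base-dimension exponent across the product:
  M: (2) + (1) − (0) + (0) + 2·(-1) = 1
  L: (2) + (-2) − (1) + (1) + 2·(-1) = -2
  T: (-1) + (0) − (1) + (0) + 2·(2) = 2
So the dimensions are [M L⁻² T²].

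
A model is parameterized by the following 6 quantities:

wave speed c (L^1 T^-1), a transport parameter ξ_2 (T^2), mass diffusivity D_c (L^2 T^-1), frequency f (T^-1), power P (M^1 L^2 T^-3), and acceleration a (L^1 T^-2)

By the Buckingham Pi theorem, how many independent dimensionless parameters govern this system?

There are 6 variables and 3 base dimensions (M, L, T).
The dimension matrix has rank 3.
Independent dimensionless groups: 6 − 3 = 3.

3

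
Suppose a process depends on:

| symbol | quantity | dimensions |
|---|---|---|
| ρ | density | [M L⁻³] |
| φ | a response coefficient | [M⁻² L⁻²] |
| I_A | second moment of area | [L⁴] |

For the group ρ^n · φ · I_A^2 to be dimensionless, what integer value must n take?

2

Balance the M exponent: (1)·n from ρ, plus (-2) + 2·(0) = -2 from the rest, must sum to zero.
n − 2 = 0, so n = 2.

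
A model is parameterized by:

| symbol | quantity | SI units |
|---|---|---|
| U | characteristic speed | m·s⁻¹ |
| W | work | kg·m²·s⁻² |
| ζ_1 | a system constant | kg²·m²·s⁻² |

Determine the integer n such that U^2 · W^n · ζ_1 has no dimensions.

-2

Balance the M exponent: (1)·n from W, plus 2·(0) + (2) = 2 from the rest, must sum to zero.
n + 2 = 0, so n = -2.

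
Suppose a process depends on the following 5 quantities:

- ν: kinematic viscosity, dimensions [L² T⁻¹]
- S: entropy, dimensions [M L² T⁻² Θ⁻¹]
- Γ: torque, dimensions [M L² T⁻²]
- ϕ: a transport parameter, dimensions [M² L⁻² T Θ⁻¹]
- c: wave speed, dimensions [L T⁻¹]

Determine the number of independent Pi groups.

There are 5 variables and 4 base dimensions (M, L, T, Θ).
The dimension matrix has rank 4.
Independent dimensionless groups: 5 − 4 = 1.

1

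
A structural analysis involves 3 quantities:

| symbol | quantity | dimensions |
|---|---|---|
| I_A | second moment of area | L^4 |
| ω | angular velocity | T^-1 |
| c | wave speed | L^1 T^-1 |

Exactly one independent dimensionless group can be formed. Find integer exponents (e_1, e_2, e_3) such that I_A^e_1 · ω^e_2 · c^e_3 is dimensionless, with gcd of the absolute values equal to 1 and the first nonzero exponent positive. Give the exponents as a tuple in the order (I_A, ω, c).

L: e_1·(4) + e_2·(0) + e_3·(1) = 0
T: e_1·(0) + e_2·(-1) + e_3·(-1) = 0
Solving this homogeneous linear system for the smallest-integer solution (first nonzero entry positive) gives (1, 4, -4).

(1, 4, -4)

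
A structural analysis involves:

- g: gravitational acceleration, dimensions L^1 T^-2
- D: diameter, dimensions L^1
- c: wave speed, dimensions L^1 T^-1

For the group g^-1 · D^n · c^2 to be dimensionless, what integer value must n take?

-1

Balance the L exponent: (1)·n from D, plus −(1) + 2·(1) = 1 from the rest, must sum to zero.
n + 1 = 0, so n = -1.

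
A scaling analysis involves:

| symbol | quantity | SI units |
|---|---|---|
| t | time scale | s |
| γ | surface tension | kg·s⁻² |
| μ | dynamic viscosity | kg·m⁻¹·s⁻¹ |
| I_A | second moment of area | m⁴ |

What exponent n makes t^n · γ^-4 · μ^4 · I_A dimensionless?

-4

Balance the T exponent: (1)·n from t, plus −4·(-2) + 4·(-1) + (0) = 4 from the rest, must sum to zero.
n + 4 = 0, so n = -4.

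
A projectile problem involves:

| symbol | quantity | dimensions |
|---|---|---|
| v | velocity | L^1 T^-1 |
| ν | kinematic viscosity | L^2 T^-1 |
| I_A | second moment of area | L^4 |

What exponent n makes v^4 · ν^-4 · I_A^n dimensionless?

1

Balance the L exponent: (4)·n from I_A, plus 4·(1) − 4·(2) = -4 from the rest, must sum to zero.
4n − 4 = 0, so n = 1.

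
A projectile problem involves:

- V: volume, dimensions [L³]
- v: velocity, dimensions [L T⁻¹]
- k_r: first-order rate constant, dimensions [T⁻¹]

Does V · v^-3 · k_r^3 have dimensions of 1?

Sum the exponent of each base dimension across the product:
  L: [V]_L − 3·[v]_L + 3·[k_r]_L = (3) − 3·(1) + 3·(0) = 0
  T: [V]_T − 3·[v]_T + 3·[k_r]_T = (0) − 3·(-1) + 3·(-1) = 0
All base exponents vanish — dimensionless.

yes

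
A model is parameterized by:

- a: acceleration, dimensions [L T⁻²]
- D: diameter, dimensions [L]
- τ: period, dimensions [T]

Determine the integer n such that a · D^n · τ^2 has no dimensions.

-1

Balance the L exponent: (1)·n from D, plus (1) + 2·(0) = 1 from the rest, must sum to zero.
n + 1 = 0, so n = -1.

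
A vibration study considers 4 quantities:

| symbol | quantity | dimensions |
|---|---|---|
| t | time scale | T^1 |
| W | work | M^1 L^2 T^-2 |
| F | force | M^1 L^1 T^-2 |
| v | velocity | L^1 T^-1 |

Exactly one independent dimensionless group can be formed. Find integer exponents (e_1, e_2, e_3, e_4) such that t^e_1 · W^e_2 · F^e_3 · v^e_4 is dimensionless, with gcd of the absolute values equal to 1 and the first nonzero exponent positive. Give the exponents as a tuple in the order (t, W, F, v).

M: e_1·(0) + e_2·(1) + e_3·(1) + e_4·(0) = 0
L: e_1·(0) + e_2·(2) + e_3·(1) + e_4·(1) = 0
T: e_1·(1) + e_2·(-2) + e_3·(-2) + e_4·(-1) = 0
Solving this homogeneous linear system for the smallest-integer solution (first nonzero entry positive) gives (1, -1, 1, 1).

(1, -1, 1, 1)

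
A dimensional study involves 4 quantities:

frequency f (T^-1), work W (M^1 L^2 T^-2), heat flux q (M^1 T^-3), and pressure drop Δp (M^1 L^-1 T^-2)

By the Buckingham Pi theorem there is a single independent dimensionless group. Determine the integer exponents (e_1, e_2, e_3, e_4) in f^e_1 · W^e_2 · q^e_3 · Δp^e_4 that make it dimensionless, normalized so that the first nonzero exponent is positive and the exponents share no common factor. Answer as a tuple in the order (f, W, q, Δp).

(3, 1, -3, 2)

M: e_1·(0) + e_2·(1) + e_3·(1) + e_4·(1) = 0
L: e_1·(0) + e_2·(2) + e_3·(0) + e_4·(-1) = 0
T: e_1·(-1) + e_2·(-2) + e_3·(-3) + e_4·(-2) = 0
Solving this homogeneous linear system for the smallest-integer solution (first nonzero entry positive) gives (3, 1, -3, 2).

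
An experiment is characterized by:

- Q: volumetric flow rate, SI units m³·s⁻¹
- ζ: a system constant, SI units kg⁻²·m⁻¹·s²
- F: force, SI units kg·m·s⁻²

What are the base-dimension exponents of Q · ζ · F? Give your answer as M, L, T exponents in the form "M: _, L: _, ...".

Collect each base-dimension exponent across the product:
  M: (0) + (-2) + (1) = -1
  L: (3) + (-1) + (1) = 3
  T: (-1) + (2) + (-2) = -1
So the dimensions are [M⁻¹ L³ T⁻¹].

M: -1, L: 3, T: -1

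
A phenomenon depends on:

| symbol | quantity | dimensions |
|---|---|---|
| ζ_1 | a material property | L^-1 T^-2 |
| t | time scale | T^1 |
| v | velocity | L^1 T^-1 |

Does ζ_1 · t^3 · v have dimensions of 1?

Sum the exponent of each base dimension across the product:
  L: [ζ_1]_L + 3·[t]_L + [v]_L = (-1) + 3·(0) + (1) = 0
  T: [ζ_1]_T + 3·[t]_T + [v]_T = (-2) + 3·(1) + (-1) = 0
All base exponents vanish — dimensionless.

yes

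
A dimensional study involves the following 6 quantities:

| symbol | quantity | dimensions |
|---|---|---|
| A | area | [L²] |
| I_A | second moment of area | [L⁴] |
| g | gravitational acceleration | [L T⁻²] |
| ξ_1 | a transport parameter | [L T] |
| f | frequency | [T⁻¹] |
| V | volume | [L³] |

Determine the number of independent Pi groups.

4

There are 6 variables and 2 base dimensions (L, T).
The dimension matrix has rank 2.
Independent dimensionless groups: 6 − 2 = 4.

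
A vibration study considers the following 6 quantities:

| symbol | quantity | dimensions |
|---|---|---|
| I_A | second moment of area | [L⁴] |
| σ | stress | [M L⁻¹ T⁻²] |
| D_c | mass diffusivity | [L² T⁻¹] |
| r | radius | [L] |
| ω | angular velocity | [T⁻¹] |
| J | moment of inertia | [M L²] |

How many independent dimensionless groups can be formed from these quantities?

There are 6 variables and 3 base dimensions (M, L, T).
The dimension matrix has rank 3.
Independent dimensionless groups: 6 − 3 = 3.

3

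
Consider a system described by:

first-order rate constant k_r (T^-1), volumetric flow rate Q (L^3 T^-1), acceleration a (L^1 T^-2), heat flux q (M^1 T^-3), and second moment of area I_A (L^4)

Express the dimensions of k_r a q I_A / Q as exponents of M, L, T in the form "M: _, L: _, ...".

M: 1, L: 2, T: -5

Collect each base-dimension exponent across the product:
  M: (0) − (0) + (0) + (1) + (0) = 1
  L: (0) − (3) + (1) + (0) + (4) = 2
  T: (-1) − (-1) + (-2) + (-3) + (0) = -5
So the dimensions are [M L² T⁻⁵].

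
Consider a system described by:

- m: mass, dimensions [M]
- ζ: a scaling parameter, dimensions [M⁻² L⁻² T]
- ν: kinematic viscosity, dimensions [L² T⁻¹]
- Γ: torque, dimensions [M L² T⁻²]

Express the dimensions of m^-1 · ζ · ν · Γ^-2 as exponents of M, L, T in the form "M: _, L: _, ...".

M: -5, L: -4, T: 4

Collect each base-dimension exponent across the product:
  M: −(1) + (-2) + (0) − 2·(1) = -5
  L: −(0) + (-2) + (2) − 2·(2) = -4
  T: −(0) + (1) + (-1) − 2·(-2) = 4
So the dimensions are [M⁻⁵ L⁻⁴ T⁴].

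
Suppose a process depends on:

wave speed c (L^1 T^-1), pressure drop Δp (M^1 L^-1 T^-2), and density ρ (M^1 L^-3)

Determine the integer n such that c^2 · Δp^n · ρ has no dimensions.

-1

Balance the M exponent: (1)·n from Δp, plus 2·(0) + (1) = 1 from the rest, must sum to zero.
n + 1 = 0, so n = -1.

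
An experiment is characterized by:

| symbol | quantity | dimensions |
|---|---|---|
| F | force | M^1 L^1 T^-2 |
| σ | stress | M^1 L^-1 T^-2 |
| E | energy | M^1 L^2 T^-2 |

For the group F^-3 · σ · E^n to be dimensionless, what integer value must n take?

Balance the M exponent: (1)·n from E, plus −3·(1) + (1) = -2 from the rest, must sum to zero.
n − 2 = 0, so n = 2.

2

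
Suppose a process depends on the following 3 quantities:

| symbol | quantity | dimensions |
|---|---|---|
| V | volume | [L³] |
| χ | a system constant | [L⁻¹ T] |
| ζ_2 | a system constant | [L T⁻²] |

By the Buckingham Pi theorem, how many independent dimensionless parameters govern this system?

There are 3 variables and 2 base dimensions (L, T).
The dimension matrix has rank 2.
Independent dimensionless groups: 3 − 2 = 1.

1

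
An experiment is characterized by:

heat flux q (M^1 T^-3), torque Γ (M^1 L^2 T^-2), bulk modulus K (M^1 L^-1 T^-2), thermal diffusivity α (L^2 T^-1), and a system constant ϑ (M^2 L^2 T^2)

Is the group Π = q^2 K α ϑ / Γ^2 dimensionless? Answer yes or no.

Sum the exponent of each base dimension across the product:
  M: 2·[q]_M − 2·[Γ]_M + [K]_M + [α]_M + [ϑ]_M = 2·(1) − 2·(1) + (1) + (0) + (2) = 3
  L: 2·[q]_L − 2·[Γ]_L + [K]_L + [α]_L + [ϑ]_L = 2·(0) − 2·(2) + (-1) + (2) + (2) = -1
  T: 2·[q]_T − 2·[Γ]_T + [K]_T + [α]_T + [ϑ]_T = 2·(-3) − 2·(-2) + (-2) + (-1) + (2) = -3
Net dimensions [M³ L⁻¹ T⁻³] ≠ [1] — not dimensionless.

no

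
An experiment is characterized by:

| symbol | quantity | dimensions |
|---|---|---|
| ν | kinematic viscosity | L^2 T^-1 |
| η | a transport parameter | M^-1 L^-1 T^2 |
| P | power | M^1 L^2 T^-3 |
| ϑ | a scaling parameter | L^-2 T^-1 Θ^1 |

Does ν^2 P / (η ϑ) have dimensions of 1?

no

Sum the exponent of each base dimension across the product:
  M: 2·[ν]_M − [η]_M + [P]_M − [ϑ]_M = 2·(0) − (-1) + (1) − (0) = 2
  L: 2·[ν]_L − [η]_L + [P]_L − [ϑ]_L = 2·(2) − (-1) + (2) − (-2) = 9
  T: 2·[ν]_T − [η]_T + [P]_T − [ϑ]_T = 2·(-1) − (2) + (-3) − (-1) = -6
  Θ: 2·[ν]_Θ − [η]_Θ + [P]_Θ − [ϑ]_Θ = 2·(0) − (0) + (0) − (1) = -1
Net dimensions [M² L⁹ T⁻⁶ Θ⁻¹] ≠ [1] — not dimensionless.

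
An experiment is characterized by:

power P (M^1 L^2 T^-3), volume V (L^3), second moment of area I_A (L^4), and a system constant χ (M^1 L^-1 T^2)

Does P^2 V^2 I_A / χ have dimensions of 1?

Sum the exponent of each base dimension across the product:
  M: 2·[P]_M + 2·[V]_M + [I_A]_M − [χ]_M = 2·(1) + 2·(0) + (0) − (1) = 1
  L: 2·[P]_L + 2·[V]_L + [I_A]_L − [χ]_L = 2·(2) + 2·(3) + (4) − (-1) = 15
  T: 2·[P]_T + 2·[V]_T + [I_A]_T − [χ]_T = 2·(-3) + 2·(0) + (0) − (2) = -8
Net dimensions [M L¹⁵ T⁻⁸] ≠ [1] — not dimensionless.

no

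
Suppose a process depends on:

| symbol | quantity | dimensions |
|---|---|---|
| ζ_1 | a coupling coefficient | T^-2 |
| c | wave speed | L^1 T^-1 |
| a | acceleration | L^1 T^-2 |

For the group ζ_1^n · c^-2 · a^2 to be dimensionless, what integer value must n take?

Balance the T exponent: (-2)·n from ζ_1, plus −2·(-1) + 2·(-2) = -2 from the rest, must sum to zero.
-2n − 2 = 0, so n = -1.

-1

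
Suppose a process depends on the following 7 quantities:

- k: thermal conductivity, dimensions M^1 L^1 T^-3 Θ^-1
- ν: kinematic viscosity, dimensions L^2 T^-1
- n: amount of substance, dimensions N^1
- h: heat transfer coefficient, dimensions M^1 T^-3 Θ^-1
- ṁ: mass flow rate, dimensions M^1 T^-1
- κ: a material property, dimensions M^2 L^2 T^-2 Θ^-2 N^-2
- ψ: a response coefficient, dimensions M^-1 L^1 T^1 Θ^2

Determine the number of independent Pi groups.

2

There are 7 variables and 5 base dimensions (M, L, T, Θ, N).
The dimension matrix has rank 5.
Independent dimensionless groups: 7 − 5 = 2.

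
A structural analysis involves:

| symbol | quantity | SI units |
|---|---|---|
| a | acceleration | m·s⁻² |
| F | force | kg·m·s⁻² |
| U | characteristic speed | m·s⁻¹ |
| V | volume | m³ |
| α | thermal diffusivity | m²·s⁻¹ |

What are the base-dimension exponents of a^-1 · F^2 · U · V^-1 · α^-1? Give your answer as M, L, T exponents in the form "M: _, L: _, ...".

M: 2, L: -3, T: -2

Collect each base-dimension exponent across the product:
  M: −(0) + 2·(1) + (0) − (0) − (0) = 2
  L: −(1) + 2·(1) + (1) − (3) − (2) = -3
  T: −(-2) + 2·(-2) + (-1) − (0) − (-1) = -2
So the dimensions are [M² L⁻³ T⁻²].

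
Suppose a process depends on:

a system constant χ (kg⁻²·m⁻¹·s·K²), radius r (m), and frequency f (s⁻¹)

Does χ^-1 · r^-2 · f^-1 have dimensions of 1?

no

Sum the exponent of each base dimension across the product:
  M: −[χ]_M − 2·[r]_M − [f]_M = −(-2) − 2·(0) − (0) = 2
  L: −[χ]_L − 2·[r]_L − [f]_L = −(-1) − 2·(1) − (0) = -1
  T: −[χ]_T − 2·[r]_T − [f]_T = −(1) − 2·(0) − (-1) = 0
  Θ: −[χ]_Θ − 2·[r]_Θ − [f]_Θ = −(2) − 2·(0) − (0) = -2
Net dimensions [M² L⁻¹ Θ⁻²] ≠ [1] — not dimensionless.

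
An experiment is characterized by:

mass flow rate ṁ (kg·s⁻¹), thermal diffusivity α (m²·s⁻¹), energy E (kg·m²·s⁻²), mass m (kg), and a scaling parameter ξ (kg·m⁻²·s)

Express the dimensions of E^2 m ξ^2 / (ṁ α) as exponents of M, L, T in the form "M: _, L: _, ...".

Collect each base-dimension exponent across the product:
  M: −(1) − (0) + 2·(1) + (1) + 2·(1) = 4
  L: −(0) − (2) + 2·(2) + (0) + 2·(-2) = -2
  T: −(-1) − (-1) + 2·(-2) + (0) + 2·(1) = 0
So the dimensions are [M⁴ L⁻²].

M: 4, L: -2, T: 0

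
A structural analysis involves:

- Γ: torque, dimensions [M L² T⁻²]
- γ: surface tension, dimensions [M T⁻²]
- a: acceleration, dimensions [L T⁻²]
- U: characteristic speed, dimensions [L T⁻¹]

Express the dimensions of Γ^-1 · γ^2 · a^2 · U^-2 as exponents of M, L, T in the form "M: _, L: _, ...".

M: 1, L: -2, T: -4

Collect each base-dimension exponent across the product:
  M: −(1) + 2·(1) + 2·(0) − 2·(0) = 1
  L: −(2) + 2·(0) + 2·(1) − 2·(1) = -2
  T: −(-2) + 2·(-2) + 2·(-2) − 2·(-1) = -4
So the dimensions are [M L⁻² T⁻⁴].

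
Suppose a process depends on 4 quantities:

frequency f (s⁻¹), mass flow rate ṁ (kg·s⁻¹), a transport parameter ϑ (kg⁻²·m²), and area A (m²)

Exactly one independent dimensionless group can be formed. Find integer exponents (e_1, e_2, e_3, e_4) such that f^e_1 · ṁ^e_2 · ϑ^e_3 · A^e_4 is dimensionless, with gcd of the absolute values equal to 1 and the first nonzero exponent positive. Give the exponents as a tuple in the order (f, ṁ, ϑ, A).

(2, -2, -1, 1)

M: e_1·(0) + e_2·(1) + e_3·(-2) + e_4·(0) = 0
L: e_1·(0) + e_2·(0) + e_3·(2) + e_4·(2) = 0
T: e_1·(-1) + e_2·(-1) + e_3·(0) + e_4·(0) = 0
Solving this homogeneous linear system for the smallest-integer solution (first nonzero entry positive) gives (2, -2, -1, 1).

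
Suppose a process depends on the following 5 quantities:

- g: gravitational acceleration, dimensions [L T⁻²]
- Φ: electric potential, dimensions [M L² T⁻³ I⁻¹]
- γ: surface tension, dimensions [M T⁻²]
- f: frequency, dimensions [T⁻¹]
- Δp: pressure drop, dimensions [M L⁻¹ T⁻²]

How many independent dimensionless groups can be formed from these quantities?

1

There are 5 variables and 4 base dimensions (M, L, T, I).
The dimension matrix has rank 4.
Independent dimensionless groups: 5 − 4 = 1.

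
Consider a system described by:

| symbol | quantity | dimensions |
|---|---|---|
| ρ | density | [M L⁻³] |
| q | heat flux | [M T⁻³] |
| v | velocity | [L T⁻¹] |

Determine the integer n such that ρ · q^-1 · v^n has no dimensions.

3

Balance the L exponent: (1)·n from v, plus (-3) − (0) = -3 from the rest, must sum to zero.
n − 3 = 0, so n = 3.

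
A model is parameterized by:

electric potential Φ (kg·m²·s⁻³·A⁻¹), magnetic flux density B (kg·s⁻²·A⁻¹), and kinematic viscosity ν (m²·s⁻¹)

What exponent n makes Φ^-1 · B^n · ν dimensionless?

1

Balance the M exponent: (1)·n from B, plus −(1) + (0) = -1 from the rest, must sum to zero.
n − 1 = 0, so n = 1.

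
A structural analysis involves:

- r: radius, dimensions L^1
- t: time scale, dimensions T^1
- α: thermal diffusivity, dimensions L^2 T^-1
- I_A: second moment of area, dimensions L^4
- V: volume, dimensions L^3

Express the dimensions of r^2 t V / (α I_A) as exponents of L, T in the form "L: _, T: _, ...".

Collect each base-dimension exponent across the product:
  L: 2·(1) + (0) − (2) − (4) + (3) = -1
  T: 2·(0) + (1) − (-1) − (0) + (0) = 2
So the dimensions are [L⁻¹ T²].

L: -1, T: 2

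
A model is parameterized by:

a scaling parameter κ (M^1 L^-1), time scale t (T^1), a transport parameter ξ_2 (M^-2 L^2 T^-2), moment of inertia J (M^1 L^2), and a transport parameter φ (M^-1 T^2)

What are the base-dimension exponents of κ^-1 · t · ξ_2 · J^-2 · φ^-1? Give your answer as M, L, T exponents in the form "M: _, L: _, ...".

M: -4, L: -1, T: -3

Collect each base-dimension exponent across the product:
  M: −(1) + (0) + (-2) − 2·(1) − (-1) = -4
  L: −(-1) + (0) + (2) − 2·(2) − (0) = -1
  T: −(0) + (1) + (-2) − 2·(0) − (2) = -3
So the dimensions are [M⁻⁴ L⁻¹ T⁻³].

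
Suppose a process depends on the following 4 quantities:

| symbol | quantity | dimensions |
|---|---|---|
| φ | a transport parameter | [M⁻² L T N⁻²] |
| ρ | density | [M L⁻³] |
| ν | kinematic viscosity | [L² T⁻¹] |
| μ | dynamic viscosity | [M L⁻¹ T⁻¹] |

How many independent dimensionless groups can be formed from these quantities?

1

There are 4 variables and 4 base dimensions (M, L, T, N).
The dimension matrix has rank 3 (less than 4: the dimension vectors are linearly dependent).
Independent dimensionless groups: 4 − 3 = 1.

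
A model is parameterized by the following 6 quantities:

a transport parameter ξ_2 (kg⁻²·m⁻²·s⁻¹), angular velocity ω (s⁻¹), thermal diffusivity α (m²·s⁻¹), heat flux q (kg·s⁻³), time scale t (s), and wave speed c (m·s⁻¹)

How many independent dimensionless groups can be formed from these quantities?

3

There are 6 variables and 3 base dimensions (M, L, T).
The dimension matrix has rank 3.
Independent dimensionless groups: 6 − 3 = 3.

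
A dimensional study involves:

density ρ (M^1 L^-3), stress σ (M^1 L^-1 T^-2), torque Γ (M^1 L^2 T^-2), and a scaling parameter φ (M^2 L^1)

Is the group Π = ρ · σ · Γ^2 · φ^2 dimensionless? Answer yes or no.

no

Sum the exponent of each base dimension across the product:
  M: [ρ]_M + [σ]_M + 2·[Γ]_M + 2·[φ]_M = (1) + (1) + 2·(1) + 2·(2) = 8
  L: [ρ]_L + [σ]_L + 2·[Γ]_L + 2·[φ]_L = (-3) + (-1) + 2·(2) + 2·(1) = 2
  T: [ρ]_T + [σ]_T + 2·[Γ]_T + 2·[φ]_T = (0) + (-2) + 2·(-2) + 2·(0) = -6
Net dimensions [M⁸ L² T⁻⁶] ≠ [1] — not dimensionless.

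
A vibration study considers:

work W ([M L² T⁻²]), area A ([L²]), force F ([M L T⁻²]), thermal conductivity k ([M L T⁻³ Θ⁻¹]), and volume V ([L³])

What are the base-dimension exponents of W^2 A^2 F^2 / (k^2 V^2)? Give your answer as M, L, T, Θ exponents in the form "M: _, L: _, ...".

Collect each base-dimension exponent across the product:
  M: 2·(1) + 2·(0) + 2·(1) − 2·(1) − 2·(0) = 2
  L: 2·(2) + 2·(2) + 2·(1) − 2·(1) − 2·(3) = 2
  T: 2·(-2) + 2·(0) + 2·(-2) − 2·(-3) − 2·(0) = -2
  Θ: 2·(0) + 2·(0) + 2·(0) − 2·(-1) − 2·(0) = 2
So the dimensions are [M² L² T⁻² Θ²].

M: 2, L: 2, T: -2, Θ: 2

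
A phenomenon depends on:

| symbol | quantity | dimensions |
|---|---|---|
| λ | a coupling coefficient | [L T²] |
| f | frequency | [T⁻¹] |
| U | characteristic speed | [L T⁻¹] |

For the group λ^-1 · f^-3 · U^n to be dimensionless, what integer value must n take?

1

Balance the L exponent: (1)·n from U, plus −(1) − 3·(0) = -1 from the rest, must sum to zero.
n − 1 = 0, so n = 1.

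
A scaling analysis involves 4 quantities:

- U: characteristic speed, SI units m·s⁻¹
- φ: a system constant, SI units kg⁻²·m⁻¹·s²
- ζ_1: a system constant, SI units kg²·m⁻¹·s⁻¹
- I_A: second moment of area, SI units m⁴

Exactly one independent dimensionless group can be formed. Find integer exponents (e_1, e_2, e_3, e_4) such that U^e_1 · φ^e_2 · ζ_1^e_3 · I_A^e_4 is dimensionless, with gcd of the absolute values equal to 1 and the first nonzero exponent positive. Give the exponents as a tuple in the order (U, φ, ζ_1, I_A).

(4, 4, 4, 1)

M: e_1·(0) + e_2·(-2) + e_3·(2) + e_4·(0) = 0
L: e_1·(1) + e_2·(-1) + e_3·(-1) + e_4·(4) = 0
T: e_1·(-1) + e_2·(2) + e_3·(-1) + e_4·(0) = 0
Solving this homogeneous linear system for the smallest-integer solution (first nonzero entry positive) gives (4, 4, 4, 1).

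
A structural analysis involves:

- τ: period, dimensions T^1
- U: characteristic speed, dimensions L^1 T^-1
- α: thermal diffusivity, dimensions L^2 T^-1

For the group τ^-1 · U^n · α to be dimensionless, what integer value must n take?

Balance the L exponent: (1)·n from U, plus −(0) + (2) = 2 from the rest, must sum to zero.
n + 2 = 0, so n = -2.

-2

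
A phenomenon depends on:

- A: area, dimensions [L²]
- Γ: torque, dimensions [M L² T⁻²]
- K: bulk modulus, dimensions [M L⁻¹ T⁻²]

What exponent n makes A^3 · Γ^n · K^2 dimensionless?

Balance the M exponent: (1)·n from Γ, plus 3·(0) + 2·(1) = 2 from the rest, must sum to zero.
n + 2 = 0, so n = -2.

-2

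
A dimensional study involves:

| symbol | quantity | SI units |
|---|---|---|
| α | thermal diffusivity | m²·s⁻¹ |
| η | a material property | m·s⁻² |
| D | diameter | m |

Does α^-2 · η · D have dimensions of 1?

Sum the exponent of each base dimension across the product:
  L: −2·[α]_L + [η]_L + [D]_L = −2·(2) + (1) + (1) = -2
  T: −2·[α]_T + [η]_T + [D]_T = −2·(-1) + (-2) + (0) = 0
Net dimensions [L⁻²] ≠ [1] — not dimensionless.

no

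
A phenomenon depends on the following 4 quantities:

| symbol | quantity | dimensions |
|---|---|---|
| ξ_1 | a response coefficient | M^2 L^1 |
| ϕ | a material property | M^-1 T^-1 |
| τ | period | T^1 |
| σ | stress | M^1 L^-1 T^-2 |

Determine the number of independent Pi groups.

1

There are 4 variables and 3 base dimensions (M, L, T).
The dimension matrix has rank 3.
Independent dimensionless groups: 4 − 3 = 1.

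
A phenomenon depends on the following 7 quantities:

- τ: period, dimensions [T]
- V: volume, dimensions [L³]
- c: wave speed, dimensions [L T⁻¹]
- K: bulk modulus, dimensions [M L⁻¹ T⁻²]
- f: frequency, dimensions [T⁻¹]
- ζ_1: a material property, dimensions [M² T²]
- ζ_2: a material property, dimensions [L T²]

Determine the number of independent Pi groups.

4

There are 7 variables and 3 base dimensions (M, L, T).
The dimension matrix has rank 3.
Independent dimensionless groups: 7 − 3 = 4.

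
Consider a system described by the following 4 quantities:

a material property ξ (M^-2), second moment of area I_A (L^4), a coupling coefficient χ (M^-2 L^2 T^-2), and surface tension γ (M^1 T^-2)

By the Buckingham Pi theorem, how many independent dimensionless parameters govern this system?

1

There are 4 variables and 3 base dimensions (M, L, T).
The dimension matrix has rank 3.
Independent dimensionless groups: 4 − 3 = 1.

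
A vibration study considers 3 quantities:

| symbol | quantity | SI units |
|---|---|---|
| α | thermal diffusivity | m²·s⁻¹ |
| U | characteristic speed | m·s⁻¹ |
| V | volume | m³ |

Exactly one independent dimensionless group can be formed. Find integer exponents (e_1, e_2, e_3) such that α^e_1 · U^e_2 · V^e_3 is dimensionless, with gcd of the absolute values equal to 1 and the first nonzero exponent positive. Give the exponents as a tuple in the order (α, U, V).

(3, -3, -1)

L: e_1·(2) + e_2·(1) + e_3·(3) = 0
T: e_1·(-1) + e_2·(-1) + e_3·(0) = 0
Solving this homogeneous linear system for the smallest-integer solution (first nonzero entry positive) gives (3, -3, -1).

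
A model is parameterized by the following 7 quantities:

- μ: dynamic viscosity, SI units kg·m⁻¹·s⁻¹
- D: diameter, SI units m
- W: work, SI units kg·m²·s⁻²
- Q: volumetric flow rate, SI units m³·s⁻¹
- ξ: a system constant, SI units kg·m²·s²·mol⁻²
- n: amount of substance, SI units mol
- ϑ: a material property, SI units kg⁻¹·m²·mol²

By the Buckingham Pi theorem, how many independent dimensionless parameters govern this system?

There are 7 variables and 4 base dimensions (M, L, T, N).
The dimension matrix has rank 4.
Independent dimensionless groups: 7 − 4 = 3.

3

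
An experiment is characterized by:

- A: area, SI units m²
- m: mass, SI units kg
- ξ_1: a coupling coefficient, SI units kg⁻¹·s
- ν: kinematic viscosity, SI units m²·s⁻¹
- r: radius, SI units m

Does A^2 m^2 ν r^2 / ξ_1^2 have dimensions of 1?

no

Sum the exponent of each base dimension across the product:
  M: 2·[A]_M + 2·[m]_M − 2·[ξ_1]_M + [ν]_M + 2·[r]_M = 2·(0) + 2·(1) − 2·(-1) + (0) + 2·(0) = 4
  L: 2·[A]_L + 2·[m]_L − 2·[ξ_1]_L + [ν]_L + 2·[r]_L = 2·(2) + 2·(0) − 2·(0) + (2) + 2·(1) = 8
  T: 2·[A]_T + 2·[m]_T − 2·[ξ_1]_T + [ν]_T + 2·[r]_T = 2·(0) + 2·(0) − 2·(1) + (-1) + 2·(0) = -3
Net dimensions [M⁴ L⁸ T⁻³] ≠ [1] — not dimensionless.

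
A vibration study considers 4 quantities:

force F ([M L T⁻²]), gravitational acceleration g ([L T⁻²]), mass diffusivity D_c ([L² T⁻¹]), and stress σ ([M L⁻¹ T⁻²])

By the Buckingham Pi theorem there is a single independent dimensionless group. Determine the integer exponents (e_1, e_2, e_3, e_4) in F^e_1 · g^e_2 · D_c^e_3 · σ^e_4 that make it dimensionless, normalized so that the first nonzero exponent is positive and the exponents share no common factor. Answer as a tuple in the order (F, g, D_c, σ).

M: e_1·(1) + e_2·(0) + e_3·(0) + e_4·(1) = 0
L: e_1·(1) + e_2·(1) + e_3·(2) + e_4·(-1) = 0
T: e_1·(-2) + e_2·(-2) + e_3·(-1) + e_4·(-2) = 0
Solving this homogeneous linear system for the smallest-integer solution (first nonzero entry positive) gives (3, 2, -4, -3).

(3, 2, -4, -3)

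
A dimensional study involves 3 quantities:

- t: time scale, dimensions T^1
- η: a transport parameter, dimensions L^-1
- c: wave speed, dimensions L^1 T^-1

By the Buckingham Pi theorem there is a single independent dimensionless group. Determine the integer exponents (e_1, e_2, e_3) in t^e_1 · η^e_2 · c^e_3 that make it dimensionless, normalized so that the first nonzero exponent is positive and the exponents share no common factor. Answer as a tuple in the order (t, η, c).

L: e_1·(0) + e_2·(-1) + e_3·(1) = 0
T: e_1·(1) + e_2·(0) + e_3·(-1) = 0
Solving this homogeneous linear system for the smallest-integer solution (first nonzero entry positive) gives (1, 1, 1).

(1, 1, 1)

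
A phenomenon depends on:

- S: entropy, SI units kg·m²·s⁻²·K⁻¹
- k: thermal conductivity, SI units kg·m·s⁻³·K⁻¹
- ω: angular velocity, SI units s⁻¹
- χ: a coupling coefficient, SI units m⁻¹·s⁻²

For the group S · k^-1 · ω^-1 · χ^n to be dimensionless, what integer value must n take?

Balance the L exponent: (-1)·n from χ, plus (2) − (1) − (0) = 1 from the rest, must sum to zero.
−n + 1 = 0, so n = 1.

1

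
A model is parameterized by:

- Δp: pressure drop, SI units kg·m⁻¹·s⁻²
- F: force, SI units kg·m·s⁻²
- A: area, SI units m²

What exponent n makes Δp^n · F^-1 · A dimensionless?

Balance the M exponent: (1)·n from Δp, plus −(1) + (0) = -1 from the rest, must sum to zero.
n − 1 = 0, so n = 1.

1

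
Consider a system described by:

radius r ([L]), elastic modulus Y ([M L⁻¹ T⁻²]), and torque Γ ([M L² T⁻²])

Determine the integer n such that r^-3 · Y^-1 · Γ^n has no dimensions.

Balance the M exponent: (1)·n from Γ, plus −3·(0) − (1) = -1 from the rest, must sum to zero.
n − 1 = 0, so n = 1.

1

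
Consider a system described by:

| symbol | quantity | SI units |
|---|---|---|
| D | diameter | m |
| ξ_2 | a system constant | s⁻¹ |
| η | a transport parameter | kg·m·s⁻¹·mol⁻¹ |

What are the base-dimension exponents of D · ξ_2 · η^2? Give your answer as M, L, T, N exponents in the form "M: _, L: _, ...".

Collect each base-dimension exponent across the product:
  M: (0) + (0) + 2·(1) = 2
  L: (1) + (0) + 2·(1) = 3
  T: (0) + (-1) + 2·(-1) = -3
  N: (0) + (0) + 2·(-1) = -2
So the dimensions are [M² L³ T⁻³ N⁻²].

M: 2, L: 3, T: -3, N: -2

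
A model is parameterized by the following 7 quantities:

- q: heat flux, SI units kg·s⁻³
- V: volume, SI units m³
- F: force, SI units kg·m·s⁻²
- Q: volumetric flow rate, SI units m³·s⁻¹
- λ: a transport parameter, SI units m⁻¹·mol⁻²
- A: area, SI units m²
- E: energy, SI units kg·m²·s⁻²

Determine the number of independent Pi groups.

3

There are 7 variables and 4 base dimensions (M, L, T, N).
The dimension matrix has rank 4.
Independent dimensionless groups: 7 − 4 = 3.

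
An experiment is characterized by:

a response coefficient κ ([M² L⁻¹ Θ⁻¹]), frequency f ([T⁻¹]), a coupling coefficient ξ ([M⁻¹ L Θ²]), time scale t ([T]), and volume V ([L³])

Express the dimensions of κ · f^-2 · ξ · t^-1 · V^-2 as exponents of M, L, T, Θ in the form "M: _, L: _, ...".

M: 1, L: -6, T: 1, Θ: 1

Collect each base-dimension exponent across the product:
  M: (2) − 2·(0) + (-1) − (0) − 2·(0) = 1
  L: (-1) − 2·(0) + (1) − (0) − 2·(3) = -6
  T: (0) − 2·(-1) + (0) − (1) − 2·(0) = 1
  Θ: (-1) − 2·(0) + (2) − (0) − 2·(0) = 1
So the dimensions are [M L⁻⁶ T Θ].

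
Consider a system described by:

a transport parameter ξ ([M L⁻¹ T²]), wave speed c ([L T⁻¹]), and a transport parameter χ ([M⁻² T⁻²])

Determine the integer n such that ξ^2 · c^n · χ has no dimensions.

Balance the L exponent: (1)·n from c, plus 2·(-1) + (0) = -2 from the rest, must sum to zero.
n − 2 = 0, so n = 2.

2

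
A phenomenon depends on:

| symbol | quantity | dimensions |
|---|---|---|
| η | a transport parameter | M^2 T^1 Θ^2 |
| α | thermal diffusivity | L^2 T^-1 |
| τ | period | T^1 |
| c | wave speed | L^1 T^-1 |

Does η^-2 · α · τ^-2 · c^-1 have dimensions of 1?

Sum the exponent of each base dimension across the product:
  M: −2·[η]_M + [α]_M − 2·[τ]_M − [c]_M = −2·(2) + (0) − 2·(0) − (0) = -4
  L: −2·[η]_L + [α]_L − 2·[τ]_L − [c]_L = −2·(0) + (2) − 2·(0) − (1) = 1
  T: −2·[η]_T + [α]_T − 2·[τ]_T − [c]_T = −2·(1) + (-1) − 2·(1) − (-1) = -4
  Θ: −2·[η]_Θ + [α]_Θ − 2·[τ]_Θ − [c]_Θ = −2·(2) + (0) − 2·(0) − (0) = -4
Net dimensions [M⁻⁴ L T⁻⁴ Θ⁻⁴] ≠ [1] — not dimensionless.

no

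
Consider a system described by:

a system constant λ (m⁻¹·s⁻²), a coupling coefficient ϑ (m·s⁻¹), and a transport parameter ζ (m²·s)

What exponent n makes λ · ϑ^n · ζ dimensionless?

-1

Balance the L exponent: (1)·n from ϑ, plus (-1) + (2) = 1 from the rest, must sum to zero.
n + 1 = 0, so n = -1.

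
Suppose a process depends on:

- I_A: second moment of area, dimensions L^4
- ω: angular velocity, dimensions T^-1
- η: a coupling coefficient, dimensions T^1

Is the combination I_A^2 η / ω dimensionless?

Sum the exponent of each base dimension across the product:
  L: 2·[I_A]_L − [ω]_L + [η]_L = 2·(4) − (0) + (0) = 8
  T: 2·[I_A]_T − [ω]_T + [η]_T = 2·(0) − (-1) + (1) = 2
Net dimensions [L⁸ T²] ≠ [1] — not dimensionless.

no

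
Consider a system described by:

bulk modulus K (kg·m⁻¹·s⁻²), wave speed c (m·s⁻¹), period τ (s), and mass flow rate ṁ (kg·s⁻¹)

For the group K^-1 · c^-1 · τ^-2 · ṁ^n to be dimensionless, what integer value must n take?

1

Balance the M exponent: (1)·n from ṁ, plus −(1) − (0) − 2·(0) = -1 from the rest, must sum to zero.
n − 1 = 0, so n = 1.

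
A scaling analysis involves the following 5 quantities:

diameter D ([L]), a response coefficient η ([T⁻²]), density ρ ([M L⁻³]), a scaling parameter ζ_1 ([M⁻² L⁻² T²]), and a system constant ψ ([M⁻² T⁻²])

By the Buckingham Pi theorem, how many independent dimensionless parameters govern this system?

There are 5 variables and 3 base dimensions (M, L, T).
The dimension matrix has rank 3.
Independent dimensionless groups: 5 − 3 = 2.

2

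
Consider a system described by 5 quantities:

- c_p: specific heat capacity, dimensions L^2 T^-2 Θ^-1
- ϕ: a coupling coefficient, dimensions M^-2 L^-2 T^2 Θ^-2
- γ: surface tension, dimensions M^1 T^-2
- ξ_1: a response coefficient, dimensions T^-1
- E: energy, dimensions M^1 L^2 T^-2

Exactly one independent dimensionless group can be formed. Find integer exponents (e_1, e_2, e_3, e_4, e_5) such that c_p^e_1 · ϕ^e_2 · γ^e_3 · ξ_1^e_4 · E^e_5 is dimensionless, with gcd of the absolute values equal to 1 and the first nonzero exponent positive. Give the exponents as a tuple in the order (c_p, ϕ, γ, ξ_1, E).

(2, -1, 1, -2, -3)

M: e_1·(0) + e_2·(-2) + e_3·(1) + e_4·(0) + e_5·(1) = 0
L: e_1·(2) + e_2·(-2) + e_3·(0) + e_4·(0) + e_5·(2) = 0
T: e_1·(-2) + e_2·(2) + e_3·(-2) + e_4·(-1) + e_5·(-2) = 0
Θ: e_1·(-1) + e_2·(-2) + e_3·(0) + e_4·(0) + e_5·(0) = 0
Solving this homogeneous linear system for the smallest-integer solution (first nonzero entry positive) gives (2, -1, 1, -2, -3).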